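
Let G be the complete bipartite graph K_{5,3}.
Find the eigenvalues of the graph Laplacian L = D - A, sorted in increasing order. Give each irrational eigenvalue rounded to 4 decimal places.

The graph has 8 vertices and degree multiset [5, 5, 5, 3, 3, 3, 3, 3]; D is the diagonal matrix of degrees and L = D - A. Since every row of L sums to 0, the all-ones vector is in the kernel and 0 is an eigenvalue. The single zero eigenvalue shows the graph is connected. By the matrix-tree theorem the graph has (1/8) * product of the nonzero eigenvalues = 2025 spanning trees.

[0, 3, 3, 3, 3, 5, 5, 8]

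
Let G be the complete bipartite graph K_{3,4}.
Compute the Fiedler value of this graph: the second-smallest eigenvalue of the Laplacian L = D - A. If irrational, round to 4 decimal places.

The graph has 7 vertices and degree multiset [4, 4, 4, 3, 3, 3, 3]; D is the diagonal matrix of degrees and L = D - A. Computing the eigenvalues of L and sorting gives [0, 3, 3, 3, 4, 4, 7]. The Fiedler value lambda_2 = 3 is strictly positive, so the graph is connected. By the matrix-tree theorem the graph has (1/7) * product of the nonzero eigenvalues = 432 spanning trees. There is one zero in the spectrum, matching the 1 component.

3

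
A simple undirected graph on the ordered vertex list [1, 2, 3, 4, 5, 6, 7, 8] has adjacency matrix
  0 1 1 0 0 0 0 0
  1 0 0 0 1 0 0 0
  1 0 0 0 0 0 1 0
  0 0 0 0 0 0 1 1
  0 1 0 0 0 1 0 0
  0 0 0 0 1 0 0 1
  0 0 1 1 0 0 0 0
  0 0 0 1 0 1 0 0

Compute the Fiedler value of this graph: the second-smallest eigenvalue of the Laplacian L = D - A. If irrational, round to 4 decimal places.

0.5858

With the vertex order [1, 2, 3, 4, 5, 6, 7, 8], the degrees are [2, 2, 2, 2, 2, 2, 2, 2], giving D = diag(2, 2, 2, 2, 2, 2, 2, 2) and L = D - A. The smallest Laplacian eigenvalue is always 0. The next one, lambda_2 = 0.5858, measures how hard the graph is to disconnect: larger values mean better connectivity. By the matrix-tree theorem the graph has (1/8) * product of the nonzero eigenvalues = 8 spanning trees.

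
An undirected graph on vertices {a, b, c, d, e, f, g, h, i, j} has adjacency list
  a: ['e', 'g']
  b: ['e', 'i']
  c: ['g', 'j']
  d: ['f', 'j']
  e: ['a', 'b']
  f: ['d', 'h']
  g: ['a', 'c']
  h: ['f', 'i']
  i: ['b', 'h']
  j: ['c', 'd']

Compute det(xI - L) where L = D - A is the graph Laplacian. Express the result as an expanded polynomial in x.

Reading degrees in the order [a, b, c, d, e, f, g, h, i, j] gives [2, 2, 2, 2, 2, 2, 2, 2, 2, 2]; set D = diag(2, 2, 2, 2, 2, 2, 2, 2, 2, 2) and form L = D - A. Computing det(xI - L) by cofactor expansion (or equivalently via sum-over-permutations) gives x^10 - 20x^9 + 170x^8 - 800x^7 + 2275x^6 - 4004x^5 + 4290x^4 - 2640x^3 + 825x^2 - 100x. The coefficient of x^9 equals -trace(L) = -20, matching the sum of degrees. There is one zero in the spectrum, matching the 1 component. By the matrix-tree theorem the graph has (1/10) * product of the nonzero eigenvalues = 10 spanning trees.

x^10 - 20x^9 + 170x^8 - 800x^7 + 2275x^6 - 4004x^5 + 4290x^4 - 2640x^3 + 825x^2 - 100x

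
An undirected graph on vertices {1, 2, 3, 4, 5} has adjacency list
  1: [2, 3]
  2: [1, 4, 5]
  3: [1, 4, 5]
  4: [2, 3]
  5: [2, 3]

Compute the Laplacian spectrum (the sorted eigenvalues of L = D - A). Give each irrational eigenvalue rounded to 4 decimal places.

[0, 2, 2, 3, 5]

Reading degrees in the order [1, 2, 3, 4, 5] gives [2, 3, 3, 2, 2]; set D = diag(2, 3, 3, 2, 2) and form L = D - A. The multiplicity of 0 as a Laplacian eigenvalue equals the number of connected components. The single zero eigenvalue shows the graph is connected. The eigenvalues sum to 12, which equals trace(L) = 2|E|.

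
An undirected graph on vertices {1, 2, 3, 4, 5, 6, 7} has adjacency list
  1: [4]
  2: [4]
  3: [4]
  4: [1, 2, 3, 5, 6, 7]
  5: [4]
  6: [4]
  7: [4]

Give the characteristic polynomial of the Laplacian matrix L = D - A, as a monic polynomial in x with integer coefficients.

x^7 - 12x^6 + 45x^5 - 80x^4 + 75x^3 - 36x^2 + 7x

Reading degrees in the order [1, 2, 3, 4, 5, 6, 7] gives [1, 1, 1, 6, 1, 1, 1]; set D = diag(1, 1, 1, 6, 1, 1, 1) and form L = D - A. The eigenvalues of L are [0, 1, 1, 1, 1, 1, 7]; the characteristic polynomial is the product of (x - lambda_i), which multiplies out to x^7 - 12x^6 + 45x^5 - 80x^4 + 75x^3 - 36x^2 + 7x. Since p(0) = det(-L) = 0, x divides p(x). The largest eigenvalue, 7, is at most the vertex count 7.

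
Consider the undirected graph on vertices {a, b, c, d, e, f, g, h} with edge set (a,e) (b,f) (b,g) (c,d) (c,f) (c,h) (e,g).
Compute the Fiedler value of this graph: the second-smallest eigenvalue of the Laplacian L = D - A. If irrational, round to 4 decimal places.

0.1667

With the vertex order [a, b, c, d, e, f, g, h], the degrees are [1, 2, 3, 1, 2, 2, 2, 1], giving D = diag(1, 2, 3, 1, 2, 2, 2, 1) and L = D - A. The smallest Laplacian eigenvalue is always 0. The next one, lambda_2 = 0.1667, measures how hard the graph is to disconnect: larger values mean better connectivity.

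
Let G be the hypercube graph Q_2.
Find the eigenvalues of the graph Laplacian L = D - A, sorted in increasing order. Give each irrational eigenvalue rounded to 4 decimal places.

[0, 2, 2, 4]

The graph has 4 vertices and degree multiset [2, 2, 2, 2]; D is the diagonal matrix of degrees and L = D - A. The multiplicity of 0 as a Laplacian eigenvalue equals the number of connected components.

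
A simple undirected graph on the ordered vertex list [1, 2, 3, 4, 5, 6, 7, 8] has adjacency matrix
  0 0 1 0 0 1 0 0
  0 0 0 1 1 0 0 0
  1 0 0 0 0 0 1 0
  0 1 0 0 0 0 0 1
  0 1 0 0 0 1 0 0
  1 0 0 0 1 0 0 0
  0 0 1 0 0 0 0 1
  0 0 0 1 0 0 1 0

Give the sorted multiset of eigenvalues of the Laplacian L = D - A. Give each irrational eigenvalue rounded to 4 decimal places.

Reading degrees in the order [1, 2, 3, 4, 5, 6, 7, 8] gives [2, 2, 2, 2, 2, 2, 2, 2]; set D = diag(2, 2, 2, 2, 2, 2, 2, 2) and form L = D - A. The multiplicity of 0 as a Laplacian eigenvalue equals the number of connected components.

[0, 0.5858, 0.5858, 2, 2, 3.4142, 3.4142, 4]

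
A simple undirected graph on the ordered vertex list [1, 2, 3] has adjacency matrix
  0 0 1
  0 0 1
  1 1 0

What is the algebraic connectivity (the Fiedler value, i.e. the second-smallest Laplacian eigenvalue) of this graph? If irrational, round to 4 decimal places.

1

With the vertex order [1, 2, 3], the degrees are [1, 1, 2], giving D = diag(1, 1, 2) and L = D - A. Computing the eigenvalues of L and sorting gives [0, 1, 3]. The Fiedler value lambda_2 = 1 is strictly positive, so the graph is connected.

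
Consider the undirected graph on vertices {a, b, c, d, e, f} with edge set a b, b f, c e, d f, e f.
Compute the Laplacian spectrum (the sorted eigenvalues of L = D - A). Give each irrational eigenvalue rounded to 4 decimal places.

[0, 0.3820, 0.6972, 2, 2.6180, 4.3028]

Each diagonal entry of L is the vertex degree and each off-diagonal entry is -1 where an edge is present, 0 otherwise; in the order [a, b, c, d, e, f] the diagonal is [1, 2, 1, 1, 2, 3]. Since every row of L sums to 0, the all-ones vector is in the kernel and 0 is an eigenvalue. The single zero eigenvalue shows the graph is connected. There is one zero in the spectrum, matching the 1 component.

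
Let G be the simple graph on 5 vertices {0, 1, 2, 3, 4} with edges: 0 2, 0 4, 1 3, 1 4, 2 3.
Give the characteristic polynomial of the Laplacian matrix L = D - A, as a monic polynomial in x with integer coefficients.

x^5 - 10x^4 + 35x^3 - 50x^2 + 25x

With the vertex order [0, 1, 2, 3, 4], the degrees are [2, 2, 2, 2, 2], giving D = diag(2, 2, 2, 2, 2) and L = D - A. Computing det(xI - L) by cofactor expansion (or equivalently via sum-over-permutations) gives x^5 - 10x^4 + 35x^3 - 50x^2 + 25x. The coefficient of x^4 equals -trace(L) = -10, matching the sum of degrees. The largest eigenvalue, 3.6180, is at most the vertex count 5.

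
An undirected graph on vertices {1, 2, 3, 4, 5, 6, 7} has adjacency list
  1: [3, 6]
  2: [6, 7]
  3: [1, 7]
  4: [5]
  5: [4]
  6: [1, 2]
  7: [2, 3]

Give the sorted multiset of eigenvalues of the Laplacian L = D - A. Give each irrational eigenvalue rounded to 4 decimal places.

[0, 0, 1.3820, 1.3820, 2, 3.6180, 3.6180]

With the vertex order [1, 2, 3, 4, 5, 6, 7], the degrees are [2, 2, 2, 1, 1, 2, 2], giving D = diag(2, 2, 2, 1, 1, 2, 2) and L = D - A. Since every row of L sums to 0, the all-ones vector is in the kernel and 0 is an eigenvalue. The 2 zero eigenvalues correspond to the 2 connected components. There are 2 zeros in the spectrum, matching the 2 components.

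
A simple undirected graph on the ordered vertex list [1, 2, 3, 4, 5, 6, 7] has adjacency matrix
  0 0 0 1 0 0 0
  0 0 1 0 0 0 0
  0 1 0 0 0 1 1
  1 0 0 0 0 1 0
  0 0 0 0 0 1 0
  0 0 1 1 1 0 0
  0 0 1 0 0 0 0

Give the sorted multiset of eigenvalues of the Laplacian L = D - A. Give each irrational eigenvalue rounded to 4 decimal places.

[0, 0.3217, 0.6802, 1, 2.1397, 3.2297, 4.6287]

With the vertex order [1, 2, 3, 4, 5, 6, 7], the degrees are [1, 1, 3, 2, 1, 3, 1], giving D = diag(1, 1, 3, 2, 1, 3, 1) and L = D - A. L is symmetric positive semidefinite, so every eigenvalue is real and nonnegative. By the matrix-tree theorem the graph has (1/7) * product of the nonzero eigenvalues = 1 spanning tree.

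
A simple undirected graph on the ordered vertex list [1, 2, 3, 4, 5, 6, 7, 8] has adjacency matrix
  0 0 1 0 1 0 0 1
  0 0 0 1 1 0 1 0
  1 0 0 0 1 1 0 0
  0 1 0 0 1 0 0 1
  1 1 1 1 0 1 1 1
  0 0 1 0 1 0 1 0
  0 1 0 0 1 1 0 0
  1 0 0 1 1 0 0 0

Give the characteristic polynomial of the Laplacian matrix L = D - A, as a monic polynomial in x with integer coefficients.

Reading degrees in the order [1, 2, 3, 4, 5, 6, 7, 8] gives [3, 3, 3, 3, 7, 3, 3, 3]; set D = diag(3, 3, 3, 3, 7, 3, 3, 3) and form L = D - A. Computing det(xI - L) by cofactor expansion (or equivalently via sum-over-permutations) gives x^8 - 28x^7 + 322x^6 - 1974x^5 + 6965x^4 - 14126x^3 + 15225x^2 - 6728x. Since p(0) = det(-L) = 0, x divides p(x). The eigenvalues sum to 28, which equals trace(L) = 2|E|.

x^8 - 28x^7 + 322x^6 - 1974x^5 + 6965x^4 - 14126x^3 + 15225x^2 - 6728x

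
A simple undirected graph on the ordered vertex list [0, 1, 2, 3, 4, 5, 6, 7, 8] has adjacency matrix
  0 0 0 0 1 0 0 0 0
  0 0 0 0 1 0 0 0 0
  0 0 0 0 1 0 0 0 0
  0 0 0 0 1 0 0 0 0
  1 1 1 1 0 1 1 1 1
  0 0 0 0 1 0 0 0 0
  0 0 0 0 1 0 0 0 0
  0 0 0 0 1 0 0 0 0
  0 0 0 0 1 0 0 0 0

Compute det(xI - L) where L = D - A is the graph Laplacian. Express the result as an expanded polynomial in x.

Each diagonal entry of L is the vertex degree and each off-diagonal entry is -1 where an edge is present, 0 otherwise; in the order [0, 1, 2, 3, 4, 5, 6, 7, 8] the diagonal is [1, 1, 1, 1, 8, 1, 1, 1, 1]. The eigenvalues of L are [0, 1, 1, 1, 1, 1, 1, 1, 9]; the characteristic polynomial is the product of (x - lambda_i), which multiplies out to x^9 - 16x^8 + 84x^7 - 224x^6 + 350x^5 - 336x^4 + 196x^3 - 64x^2 + 9x. The coefficient of x^8 equals -trace(L) = -16, matching the sum of degrees. There is one zero in the spectrum, matching the 1 component. The largest eigenvalue, 9, is at most the vertex count 9.

x^9 - 16x^8 + 84x^7 - 224x^6 + 350x^5 - 336x^4 + 196x^3 - 64x^2 + 9x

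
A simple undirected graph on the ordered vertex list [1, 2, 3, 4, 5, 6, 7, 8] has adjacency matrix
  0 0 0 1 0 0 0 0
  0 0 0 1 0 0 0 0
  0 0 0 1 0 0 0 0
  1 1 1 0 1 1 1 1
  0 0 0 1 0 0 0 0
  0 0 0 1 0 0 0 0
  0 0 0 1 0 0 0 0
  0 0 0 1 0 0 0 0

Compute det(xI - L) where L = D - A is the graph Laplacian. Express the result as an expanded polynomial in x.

With the vertex order [1, 2, 3, 4, 5, 6, 7, 8], the degrees are [1, 1, 1, 7, 1, 1, 1, 1], giving D = diag(1, 1, 1, 7, 1, 1, 1, 1) and L = D - A. Computing det(xI - L) by cofactor expansion (or equivalently via sum-over-permutations) gives x^8 - 14x^7 + 63x^6 - 140x^5 + 175x^4 - 126x^3 + 49x^2 - 8x. The constant term is 0 because L is singular (the all-ones vector lies in its kernel). By the matrix-tree theorem the graph has (1/8) * product of the nonzero eigenvalues = 1 spanning tree.

x^8 - 14x^7 + 63x^6 - 140x^5 + 175x^4 - 126x^3 + 49x^2 - 8x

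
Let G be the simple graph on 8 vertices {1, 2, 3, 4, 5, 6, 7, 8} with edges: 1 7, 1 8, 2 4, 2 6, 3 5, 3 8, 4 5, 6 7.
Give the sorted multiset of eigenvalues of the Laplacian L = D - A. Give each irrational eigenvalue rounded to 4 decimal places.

[0, 0.5858, 0.5858, 2, 2, 3.4142, 3.4142, 4]

Each diagonal entry of L is the vertex degree and each off-diagonal entry is -1 where an edge is present, 0 otherwise; in the order [1, 2, 3, 4, 5, 6, 7, 8] the diagonal is [2, 2, 2, 2, 2, 2, 2, 2]. The multiplicity of 0 as a Laplacian eigenvalue equals the number of connected components. The single zero eigenvalue shows the graph is connected. There is one zero in the spectrum, matching the 1 component.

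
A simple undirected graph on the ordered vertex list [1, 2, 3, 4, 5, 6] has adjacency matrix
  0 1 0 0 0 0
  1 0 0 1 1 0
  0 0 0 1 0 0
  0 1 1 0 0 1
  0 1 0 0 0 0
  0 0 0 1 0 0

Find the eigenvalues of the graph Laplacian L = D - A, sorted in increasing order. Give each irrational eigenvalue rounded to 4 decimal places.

Reading degrees in the order [1, 2, 3, 4, 5, 6] gives [1, 3, 1, 3, 1, 1]; set D = diag(1, 3, 1, 3, 1, 1) and form L = D - A. Diagonalising L (or applying a numerical eigensolver to the 6x6 matrix) gives the spectrum above. The single zero eigenvalue shows the graph is connected.

[0, 0.4384, 1, 1, 3, 4.5616]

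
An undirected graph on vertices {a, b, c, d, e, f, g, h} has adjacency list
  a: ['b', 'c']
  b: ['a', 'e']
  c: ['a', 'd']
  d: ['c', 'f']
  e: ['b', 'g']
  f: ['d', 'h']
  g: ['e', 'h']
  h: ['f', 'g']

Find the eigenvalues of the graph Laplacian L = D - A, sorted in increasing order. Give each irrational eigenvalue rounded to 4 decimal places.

[0, 0.5858, 0.5858, 2, 2, 3.4142, 3.4142, 4]

Reading degrees in the order [a, b, c, d, e, f, g, h] gives [2, 2, 2, 2, 2, 2, 2, 2]; set D = diag(2, 2, 2, 2, 2, 2, 2, 2) and form L = D - A. The multiplicity of 0 as a Laplacian eigenvalue equals the number of connected components. The single zero eigenvalue shows the graph is connected. The eigenvalues sum to 16, which equals trace(L) = 2|E|.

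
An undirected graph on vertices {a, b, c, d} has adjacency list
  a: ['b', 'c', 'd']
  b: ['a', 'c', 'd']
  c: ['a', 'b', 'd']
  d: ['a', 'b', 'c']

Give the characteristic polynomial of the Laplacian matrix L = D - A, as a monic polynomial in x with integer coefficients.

x^4 - 12x^3 + 48x^2 - 64x

Reading degrees in the order [a, b, c, d] gives [3, 3, 3, 3]; set D = diag(3, 3, 3, 3) and form L = D - A. The eigenvalues of L are [0, 4, 4, 4]; the characteristic polynomial is the product of (x - lambda_i), which multiplies out to x^4 - 12x^3 + 48x^2 - 64x. The constant term is 0 because L is singular (the all-ones vector lies in its kernel). There is one zero in the spectrum, matching the 1 component.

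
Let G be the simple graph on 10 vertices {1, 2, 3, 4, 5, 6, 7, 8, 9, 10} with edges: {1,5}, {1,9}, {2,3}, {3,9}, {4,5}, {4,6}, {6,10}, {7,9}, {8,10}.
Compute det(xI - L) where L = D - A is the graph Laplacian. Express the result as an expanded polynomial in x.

x^10 - 18x^9 + 135x^8 - 548x^7 + 1309x^6 - 1874x^5 + 1569x^4 - 716x^3 + 153x^2 - 10x

With the vertex order [1, 2, 3, 4, 5, 6, 7, 8, 9, 10], the degrees are [2, 1, 2, 2, 2, 2, 1, 1, 3, 2], giving D = diag(2, 1, 2, 2, 2, 2, 1, 1, 3, 2) and L = D - A. Computing det(xI - L) by cofactor expansion (or equivalently via sum-over-permutations) gives x^10 - 18x^9 + 135x^8 - 548x^7 + 1309x^6 - 1874x^5 + 1569x^4 - 716x^3 + 153x^2 - 10x. The coefficient of x^9 equals -trace(L) = -18, matching the sum of degrees. By the matrix-tree theorem the graph has (1/10) * product of the nonzero eigenvalues = 1 spanning tree.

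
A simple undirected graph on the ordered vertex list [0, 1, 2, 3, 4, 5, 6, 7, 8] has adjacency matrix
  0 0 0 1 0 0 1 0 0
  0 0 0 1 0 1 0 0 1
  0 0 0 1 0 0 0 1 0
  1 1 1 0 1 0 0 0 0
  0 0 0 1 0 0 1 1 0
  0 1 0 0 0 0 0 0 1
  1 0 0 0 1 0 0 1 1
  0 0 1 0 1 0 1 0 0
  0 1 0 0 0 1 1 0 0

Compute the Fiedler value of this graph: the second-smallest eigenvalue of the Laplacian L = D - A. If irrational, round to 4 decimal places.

0.7381

With the vertex order [0, 1, 2, 3, 4, 5, 6, 7, 8], the degrees are [2, 3, 2, 4, 3, 2, 4, 3, 3], giving D = diag(2, 3, 2, 4, 3, 2, 4, 3, 3) and L = D - A. The sorted Laplacian eigenvalues are [0, 0.7381, 1.6422, 2.1285, 3, 3.3211, 4.0876, 5.3441, 5.7385]; the algebraic connectivity is the second entry, 0.7381. There is one zero in the spectrum, matching the 1 component.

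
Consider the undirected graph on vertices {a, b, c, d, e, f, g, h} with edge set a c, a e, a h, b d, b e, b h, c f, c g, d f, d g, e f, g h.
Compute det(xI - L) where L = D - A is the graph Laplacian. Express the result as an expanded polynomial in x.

x^8 - 24x^7 + 240x^6 - 1296x^5 + 4080x^4 - 7488x^3 + 7424x^2 - 3072x

Each diagonal entry of L is the vertex degree and each off-diagonal entry is -1 where an edge is present, 0 otherwise; in the order [a, b, c, d, e, f, g, h] the diagonal is [3, 3, 3, 3, 3, 3, 3, 3]. Computing det(xI - L) by cofactor expansion (or equivalently via sum-over-permutations) gives x^8 - 24x^7 + 240x^6 - 1296x^5 + 4080x^4 - 7488x^3 + 7424x^2 - 3072x. The coefficient of x^7 equals -trace(L) = -24, matching the sum of degrees.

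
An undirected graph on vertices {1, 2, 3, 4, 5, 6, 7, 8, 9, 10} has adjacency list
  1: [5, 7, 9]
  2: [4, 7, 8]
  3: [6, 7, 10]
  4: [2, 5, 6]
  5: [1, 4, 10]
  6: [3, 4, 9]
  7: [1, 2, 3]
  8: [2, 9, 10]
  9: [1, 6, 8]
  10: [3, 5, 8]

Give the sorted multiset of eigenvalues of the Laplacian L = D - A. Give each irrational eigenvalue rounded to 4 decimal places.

Each diagonal entry of L is the vertex degree and each off-diagonal entry is -1 where an edge is present, 0 otherwise; in the order [1, 2, 3, 4, 5, 6, 7, 8, 9, 10] the diagonal is [3, 3, 3, 3, 3, 3, 3, 3, 3, 3]. Since every row of L sums to 0, the all-ones vector is in the kernel and 0 is an eigenvalue. The single zero eigenvalue shows the graph is connected.

[0, 2, 2, 2, 2, 2, 5, 5, 5, 5]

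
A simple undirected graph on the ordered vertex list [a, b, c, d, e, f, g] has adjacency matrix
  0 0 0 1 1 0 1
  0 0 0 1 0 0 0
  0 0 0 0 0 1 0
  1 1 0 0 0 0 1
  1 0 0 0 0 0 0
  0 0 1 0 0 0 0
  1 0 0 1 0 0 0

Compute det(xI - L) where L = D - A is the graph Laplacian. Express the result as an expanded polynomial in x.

Reading degrees in the order [a, b, c, d, e, f, g] gives [3, 1, 1, 3, 1, 1, 2]; set D = diag(3, 1, 1, 3, 1, 1, 2) and form L = D - A. L has integer entries, so p(x) = det(xI - L) has integer coefficients. Expanding the determinant yields x^7 - 12x^6 + 53x^5 - 106x^4 + 95x^3 - 30x^2. The coefficient of x^6 equals -trace(L) = -12, matching the sum of degrees. There are 2 zeros in the spectrum, matching the 2 components.

x^7 - 12x^6 + 53x^5 - 106x^4 + 95x^3 - 30x^2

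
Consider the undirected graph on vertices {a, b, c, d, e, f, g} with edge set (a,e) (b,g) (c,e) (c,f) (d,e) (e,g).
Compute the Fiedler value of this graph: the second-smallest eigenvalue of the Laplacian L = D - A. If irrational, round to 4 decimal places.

0.3820

With the vertex order [a, b, c, d, e, f, g], the degrees are [1, 1, 2, 1, 4, 1, 2], giving D = diag(1, 1, 2, 1, 4, 1, 2) and L = D - A. The sorted Laplacian eigenvalues are [0, 0.3820, 0.6086, 1, 2.2271, 2.6180, 5.1642]; the algebraic connectivity is the second entry, 0.3820. The largest eigenvalue, 5.1642, is at most the vertex count 7.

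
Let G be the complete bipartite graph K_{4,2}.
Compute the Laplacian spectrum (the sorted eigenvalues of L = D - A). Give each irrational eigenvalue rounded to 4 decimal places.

[0, 2, 2, 2, 4, 6]

The graph has 6 vertices and degree multiset [4, 4, 2, 2, 2, 2]; D is the diagonal matrix of degrees and L = D - A. L is symmetric positive semidefinite, so every eigenvalue is real and nonnegative. The largest eigenvalue, 6, is at most the vertex count 6. There is one zero in the spectrum, matching the 1 component.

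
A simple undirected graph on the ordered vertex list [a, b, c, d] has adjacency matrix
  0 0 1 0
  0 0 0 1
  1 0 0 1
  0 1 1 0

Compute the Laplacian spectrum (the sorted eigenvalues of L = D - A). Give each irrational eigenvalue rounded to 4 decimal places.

[0, 0.5858, 2, 3.4142]

With the vertex order [a, b, c, d], the degrees are [1, 1, 2, 2], giving D = diag(1, 1, 2, 2) and L = D - A. L is symmetric positive semidefinite, so every eigenvalue is real and nonnegative.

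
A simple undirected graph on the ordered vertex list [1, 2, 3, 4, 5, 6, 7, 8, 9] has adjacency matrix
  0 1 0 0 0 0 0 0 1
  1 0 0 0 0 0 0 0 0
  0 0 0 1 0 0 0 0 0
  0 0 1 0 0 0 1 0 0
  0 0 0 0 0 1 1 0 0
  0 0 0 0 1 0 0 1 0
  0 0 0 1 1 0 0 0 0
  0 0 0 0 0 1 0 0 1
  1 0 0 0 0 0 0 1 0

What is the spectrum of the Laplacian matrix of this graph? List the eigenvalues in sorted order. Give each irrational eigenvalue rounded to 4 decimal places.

[0, 0.1206, 0.4679, 1, 1.6527, 2.3473, 3, 3.5321, 3.8794]

With the vertex order [1, 2, 3, 4, 5, 6, 7, 8, 9], the degrees are [2, 1, 1, 2, 2, 2, 2, 2, 2], giving D = diag(2, 1, 1, 2, 2, 2, 2, 2, 2) and L = D - A. The multiplicity of 0 as a Laplacian eigenvalue equals the number of connected components. The largest eigenvalue, 3.8794, is at most the vertex count 9. The eigenvalues sum to 16, which equals trace(L) = 2|E|.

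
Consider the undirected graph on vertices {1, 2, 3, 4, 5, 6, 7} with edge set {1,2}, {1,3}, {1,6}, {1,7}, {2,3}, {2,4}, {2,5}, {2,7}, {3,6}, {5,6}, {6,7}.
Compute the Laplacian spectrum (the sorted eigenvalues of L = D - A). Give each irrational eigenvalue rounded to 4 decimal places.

With the vertex order [1, 2, 3, 4, 5, 6, 7], the degrees are [4, 5, 3, 1, 2, 4, 3], giving D = diag(4, 5, 3, 1, 2, 4, 3) and L = D - A. Diagonalising L (or applying a numerical eigensolver to the 7x7 matrix) gives the spectrum above. The largest eigenvalue, 6.5341, is at most the vertex count 7.

[0, 0.9486, 2, 3, 4.5173, 5, 6.5341]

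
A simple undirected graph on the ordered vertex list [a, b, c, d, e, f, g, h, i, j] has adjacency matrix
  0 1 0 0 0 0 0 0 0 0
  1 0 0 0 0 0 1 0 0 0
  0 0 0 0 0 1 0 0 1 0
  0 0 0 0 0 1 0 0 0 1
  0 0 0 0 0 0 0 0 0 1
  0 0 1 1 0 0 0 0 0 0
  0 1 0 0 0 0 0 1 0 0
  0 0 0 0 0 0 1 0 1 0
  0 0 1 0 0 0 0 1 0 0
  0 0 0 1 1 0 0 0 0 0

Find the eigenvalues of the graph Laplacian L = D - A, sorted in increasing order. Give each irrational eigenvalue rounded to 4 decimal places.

Reading degrees in the order [a, b, c, d, e, f, g, h, i, j] gives [1, 2, 2, 2, 1, 2, 2, 2, 2, 2]; set D = diag(1, 2, 2, 2, 1, 2, 2, 2, 2, 2) and form L = D - A. Diagonalising L (or applying a numerical eigensolver to the 10x10 matrix) gives the spectrum above. The single zero eigenvalue shows the graph is connected. By the matrix-tree theorem the graph has (1/10) * product of the nonzero eigenvalues = 1 spanning tree.

[0, 0.0979, 0.3820, 0.8244, 1.3820, 2, 2.6180, 3.1756, 3.6180, 3.9021]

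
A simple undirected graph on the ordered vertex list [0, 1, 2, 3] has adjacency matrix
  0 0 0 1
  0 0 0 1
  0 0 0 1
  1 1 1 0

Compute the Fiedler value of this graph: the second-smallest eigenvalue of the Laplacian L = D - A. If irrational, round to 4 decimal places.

With the vertex order [0, 1, 2, 3], the degrees are [1, 1, 1, 3], giving D = diag(1, 1, 1, 3) and L = D - A. The sorted Laplacian eigenvalues are [0, 1, 1, 4]; the algebraic connectivity is the second entry, 1. By the matrix-tree theorem the graph has (1/4) * product of the nonzero eigenvalues = 1 spanning tree. The largest eigenvalue, 4, is at most the vertex count 4.

1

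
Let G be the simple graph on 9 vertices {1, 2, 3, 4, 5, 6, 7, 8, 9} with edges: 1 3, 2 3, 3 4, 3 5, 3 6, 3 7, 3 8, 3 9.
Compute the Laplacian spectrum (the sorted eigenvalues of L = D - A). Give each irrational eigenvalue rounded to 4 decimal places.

Reading degrees in the order [1, 2, 3, 4, 5, 6, 7, 8, 9] gives [1, 1, 8, 1, 1, 1, 1, 1, 1]; set D = diag(1, 1, 8, 1, 1, 1, 1, 1, 1) and form L = D - A. Since every row of L sums to 0, the all-ones vector is in the kernel and 0 is an eigenvalue. The single zero eigenvalue shows the graph is connected. By the matrix-tree theorem the graph has (1/9) * product of the nonzero eigenvalues = 1 spanning tree.

[0, 1, 1, 1, 1, 1, 1, 1, 9]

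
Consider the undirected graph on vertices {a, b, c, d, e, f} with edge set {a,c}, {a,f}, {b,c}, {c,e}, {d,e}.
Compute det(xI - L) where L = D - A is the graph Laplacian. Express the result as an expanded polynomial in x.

Reading degrees in the order [a, b, c, d, e, f] gives [2, 1, 3, 1, 2, 1]; set D = diag(2, 1, 3, 1, 2, 1) and form L = D - A. L has integer entries, so p(x) = det(xI - L) has integer coefficients. Expanding the determinant yields x^6 - 10x^5 + 35x^4 - 52x^3 + 31x^2 - 6x. The coefficient of x^5 equals -trace(L) = -10, matching the sum of degrees. There is one zero in the spectrum, matching the 1 component. By the matrix-tree theorem the graph has (1/6) * product of the nonzero eigenvalues = 1 spanning tree.

x^6 - 10x^5 + 35x^4 - 52x^3 + 31x^2 - 6x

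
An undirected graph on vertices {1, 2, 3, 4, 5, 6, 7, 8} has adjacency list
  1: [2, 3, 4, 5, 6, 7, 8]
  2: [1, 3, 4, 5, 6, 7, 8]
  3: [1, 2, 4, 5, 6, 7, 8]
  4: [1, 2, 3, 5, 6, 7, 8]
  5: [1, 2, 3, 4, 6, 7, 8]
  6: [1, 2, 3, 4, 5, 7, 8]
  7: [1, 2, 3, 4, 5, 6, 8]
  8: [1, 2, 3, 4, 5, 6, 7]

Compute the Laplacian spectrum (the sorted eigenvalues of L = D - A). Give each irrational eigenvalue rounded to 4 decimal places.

[0, 8, 8, 8, 8, 8, 8, 8]

Reading degrees in the order [1, 2, 3, 4, 5, 6, 7, 8] gives [7, 7, 7, 7, 7, 7, 7, 7]; set D = diag(7, 7, 7, 7, 7, 7, 7, 7) and form L = D - A. L is symmetric positive semidefinite, so every eigenvalue is real and nonnegative. The single zero eigenvalue shows the graph is connected. There is one zero in the spectrum, matching the 1 component.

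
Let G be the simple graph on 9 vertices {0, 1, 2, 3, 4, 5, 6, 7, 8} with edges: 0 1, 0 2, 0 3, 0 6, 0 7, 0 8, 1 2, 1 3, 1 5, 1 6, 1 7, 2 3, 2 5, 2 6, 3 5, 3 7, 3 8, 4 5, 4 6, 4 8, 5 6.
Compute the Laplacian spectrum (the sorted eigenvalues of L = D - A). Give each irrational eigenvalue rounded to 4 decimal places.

Reading degrees in the order [0, 1, 2, 3, 4, 5, 6, 7, 8] gives [6, 6, 5, 6, 3, 5, 5, 3, 3]; set D = diag(6, 6, 5, 6, 3, 5, 5, 3, 3) and form L = D - A. The multiplicity of 0 as a Laplacian eigenvalue equals the number of connected components. The eigenvalues sum to 42, which equals trace(L) = 2|E|. There is one zero in the spectrum, matching the 1 component.

[0, 2.1200, 2.8160, 3.6972, 5.3820, 6.1840, 6.8800, 7.3028, 7.6180]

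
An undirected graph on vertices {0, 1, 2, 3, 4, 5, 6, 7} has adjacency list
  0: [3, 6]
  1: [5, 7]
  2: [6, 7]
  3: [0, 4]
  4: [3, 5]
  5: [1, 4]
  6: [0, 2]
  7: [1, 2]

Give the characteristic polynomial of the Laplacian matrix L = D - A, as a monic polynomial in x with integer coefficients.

Reading degrees in the order [0, 1, 2, 3, 4, 5, 6, 7] gives [2, 2, 2, 2, 2, 2, 2, 2]; set D = diag(2, 2, 2, 2, 2, 2, 2, 2) and form L = D - A. Computing det(xI - L) by cofactor expansion (or equivalently via sum-over-permutations) gives x^8 - 16x^7 + 104x^6 - 352x^5 + 660x^4 - 672x^3 + 336x^2 - 64x. The constant term is 0 because L is singular (the all-ones vector lies in its kernel). By the matrix-tree theorem the graph has (1/8) * product of the nonzero eigenvalues = 8 spanning trees. There is one zero in the spectrum, matching the 1 component.

x^8 - 16x^7 + 104x^6 - 352x^5 + 660x^4 - 672x^3 + 336x^2 - 64x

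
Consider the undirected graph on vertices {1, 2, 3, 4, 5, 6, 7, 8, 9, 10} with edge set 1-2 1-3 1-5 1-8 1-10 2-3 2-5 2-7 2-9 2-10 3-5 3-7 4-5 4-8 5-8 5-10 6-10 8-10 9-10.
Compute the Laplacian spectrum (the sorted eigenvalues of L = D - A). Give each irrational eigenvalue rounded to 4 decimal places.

With the vertex order [1, 2, 3, 4, 5, 6, 7, 8, 9, 10], the degrees are [5, 6, 4, 2, 6, 1, 2, 4, 2, 6], giving D = diag(5, 6, 4, 2, 6, 1, 2, 4, 2, 6) and L = D - A. Since every row of L sums to 0, the all-ones vector is in the kernel and 0 is an eigenvalue. By the matrix-tree theorem the graph has (1/10) * product of the nonzero eigenvalues = 4904 spanning trees.

[0, 0.8897, 1.3167, 1.7351, 2.8100, 4.2158, 5.6935, 6.4855, 7.4119, 7.4419]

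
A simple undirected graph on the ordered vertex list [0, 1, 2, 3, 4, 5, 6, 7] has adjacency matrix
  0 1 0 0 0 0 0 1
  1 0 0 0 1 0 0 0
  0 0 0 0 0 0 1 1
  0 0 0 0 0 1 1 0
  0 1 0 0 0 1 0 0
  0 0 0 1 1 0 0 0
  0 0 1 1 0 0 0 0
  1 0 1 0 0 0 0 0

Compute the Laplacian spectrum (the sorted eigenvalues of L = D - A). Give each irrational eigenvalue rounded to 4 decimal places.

With the vertex order [0, 1, 2, 3, 4, 5, 6, 7], the degrees are [2, 2, 2, 2, 2, 2, 2, 2], giving D = diag(2, 2, 2, 2, 2, 2, 2, 2) and L = D - A. L is symmetric positive semidefinite, so every eigenvalue is real and nonnegative. The single zero eigenvalue shows the graph is connected. There is one zero in the spectrum, matching the 1 component. The eigenvalues sum to 16, which equals trace(L) = 2|E|.

[0, 0.5858, 0.5858, 2, 2, 3.4142, 3.4142, 4]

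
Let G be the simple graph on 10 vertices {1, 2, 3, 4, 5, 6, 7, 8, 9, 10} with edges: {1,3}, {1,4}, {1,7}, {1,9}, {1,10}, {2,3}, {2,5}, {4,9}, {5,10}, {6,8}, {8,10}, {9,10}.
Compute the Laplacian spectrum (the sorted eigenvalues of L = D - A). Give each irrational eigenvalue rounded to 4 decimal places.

[0, 0.3683, 0.6953, 1.1075, 1.6748, 2.3181, 3.0599, 3.4854, 5.0434, 6.2474]

Reading degrees in the order [1, 2, 3, 4, 5, 6, 7, 8, 9, 10] gives [5, 2, 2, 2, 2, 1, 1, 2, 3, 4]; set D = diag(5, 2, 2, 2, 2, 1, 1, 2, 3, 4) and form L = D - A. Diagonalising L (or applying a numerical eigensolver to the 10x10 matrix) gives the spectrum above. The largest eigenvalue, 6.2474, is at most the vertex count 10.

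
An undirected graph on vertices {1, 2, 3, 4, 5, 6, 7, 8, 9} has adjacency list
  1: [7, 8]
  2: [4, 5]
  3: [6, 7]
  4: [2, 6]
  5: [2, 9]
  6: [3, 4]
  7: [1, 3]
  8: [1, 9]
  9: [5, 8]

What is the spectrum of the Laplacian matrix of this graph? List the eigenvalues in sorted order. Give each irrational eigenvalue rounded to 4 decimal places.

Reading degrees in the order [1, 2, 3, 4, 5, 6, 7, 8, 9] gives [2, 2, 2, 2, 2, 2, 2, 2, 2]; set D = diag(2, 2, 2, 2, 2, 2, 2, 2, 2) and form L = D - A. Diagonalising L (or applying a numerical eigensolver to the 9x9 matrix) gives the spectrum above. The single zero eigenvalue shows the graph is connected. The largest eigenvalue, 3.8794, is at most the vertex count 9.

[0, 0.4679, 0.4679, 1.6527, 1.6527, 3, 3, 3.8794, 3.8794]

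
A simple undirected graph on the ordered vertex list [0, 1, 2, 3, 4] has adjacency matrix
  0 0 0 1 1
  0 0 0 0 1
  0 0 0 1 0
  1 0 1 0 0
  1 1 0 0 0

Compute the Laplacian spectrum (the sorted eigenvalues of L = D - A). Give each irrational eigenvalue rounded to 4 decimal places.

[0, 0.3820, 1.3820, 2.6180, 3.6180]

With the vertex order [0, 1, 2, 3, 4], the degrees are [2, 1, 1, 2, 2], giving D = diag(2, 1, 1, 2, 2) and L = D - A. L is symmetric positive semidefinite, so every eigenvalue is real and nonnegative. The single zero eigenvalue shows the graph is connected.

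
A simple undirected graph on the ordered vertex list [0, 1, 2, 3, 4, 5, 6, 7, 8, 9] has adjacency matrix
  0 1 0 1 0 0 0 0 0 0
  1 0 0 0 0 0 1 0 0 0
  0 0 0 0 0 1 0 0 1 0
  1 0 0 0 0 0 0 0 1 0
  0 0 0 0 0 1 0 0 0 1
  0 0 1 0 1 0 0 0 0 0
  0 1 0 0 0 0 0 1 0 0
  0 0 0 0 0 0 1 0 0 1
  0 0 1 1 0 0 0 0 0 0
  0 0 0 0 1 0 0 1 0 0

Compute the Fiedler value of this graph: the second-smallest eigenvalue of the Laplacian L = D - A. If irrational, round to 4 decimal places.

Reading degrees in the order [0, 1, 2, 3, 4, 5, 6, 7, 8, 9] gives [2, 2, 2, 2, 2, 2, 2, 2, 2, 2]; set D = diag(2, 2, 2, 2, 2, 2, 2, 2, 2, 2) and form L = D - A. The sorted Laplacian eigenvalues are [0, 0.3820, 0.3820, 1.3820, 1.3820, 2.6180, 2.6180, 3.6180, 3.6180, 4]; the algebraic connectivity is the second entry, 0.3820.

0.3820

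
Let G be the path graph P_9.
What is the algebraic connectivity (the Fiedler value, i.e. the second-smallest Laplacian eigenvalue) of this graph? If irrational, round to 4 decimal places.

0.1206

The graph has 9 vertices and degree multiset [2, 2, 2, 2, 2, 2, 2, 1, 1]; D is the diagonal matrix of degrees and L = D - A. Computing the eigenvalues of L and sorting gives [0, 0.1206, 0.4679, 1, 1.6527, 2.3473, 3, 3.5321, 3.8794]. The Fiedler value lambda_2 = 0.1206 is strictly positive, so the graph is connected. There is one zero in the spectrum, matching the 1 component.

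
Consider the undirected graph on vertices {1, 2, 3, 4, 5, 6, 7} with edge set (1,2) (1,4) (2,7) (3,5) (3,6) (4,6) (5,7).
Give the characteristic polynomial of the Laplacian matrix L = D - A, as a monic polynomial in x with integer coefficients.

x^7 - 14x^6 + 77x^5 - 210x^4 + 294x^3 - 196x^2 + 49x

With the vertex order [1, 2, 3, 4, 5, 6, 7], the degrees are [2, 2, 2, 2, 2, 2, 2], giving D = diag(2, 2, 2, 2, 2, 2, 2) and L = D - A. Computing det(xI - L) by cofactor expansion (or equivalently via sum-over-permutations) gives x^7 - 14x^6 + 77x^5 - 210x^4 + 294x^3 - 196x^2 + 49x. Since p(0) = det(-L) = 0, x divides p(x). The largest eigenvalue, 3.8019, is at most the vertex count 7.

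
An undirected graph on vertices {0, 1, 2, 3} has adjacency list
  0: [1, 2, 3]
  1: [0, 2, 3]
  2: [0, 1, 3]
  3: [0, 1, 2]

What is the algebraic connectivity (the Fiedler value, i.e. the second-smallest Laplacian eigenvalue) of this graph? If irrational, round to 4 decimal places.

4

Each diagonal entry of L is the vertex degree and each off-diagonal entry is -1 where an edge is present, 0 otherwise; in the order [0, 1, 2, 3] the diagonal is [3, 3, 3, 3]. The smallest Laplacian eigenvalue is always 0. The next one, lambda_2 = 4, measures how hard the graph is to disconnect: larger values mean better connectivity. The eigenvalues sum to 12, which equals trace(L) = 2|E|.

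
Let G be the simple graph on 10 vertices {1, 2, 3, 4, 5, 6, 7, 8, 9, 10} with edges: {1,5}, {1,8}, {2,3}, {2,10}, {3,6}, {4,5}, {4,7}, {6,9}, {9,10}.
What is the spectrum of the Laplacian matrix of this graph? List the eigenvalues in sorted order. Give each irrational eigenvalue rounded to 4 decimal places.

[0, 0, 0.3820, 1.3820, 1.3820, 1.3820, 2.6180, 3.6180, 3.6180, 3.6180]

Each diagonal entry of L is the vertex degree and each off-diagonal entry is -1 where an edge is present, 0 otherwise; in the order [1, 2, 3, 4, 5, 6, 7, 8, 9, 10] the diagonal is [2, 2, 2, 2, 2, 2, 1, 1, 2, 2]. The multiplicity of 0 as a Laplacian eigenvalue equals the number of connected components. The 2 zero eigenvalues correspond to the 2 connected components. The eigenvalues sum to 18, which equals trace(L) = 2|E|. There are 2 zeros in the spectrum, matching the 2 components.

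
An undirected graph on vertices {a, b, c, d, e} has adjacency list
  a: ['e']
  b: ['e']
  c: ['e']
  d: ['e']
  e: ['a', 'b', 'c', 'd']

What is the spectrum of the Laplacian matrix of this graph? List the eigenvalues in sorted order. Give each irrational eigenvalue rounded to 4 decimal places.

[0, 1, 1, 1, 5]

With the vertex order [a, b, c, d, e], the degrees are [1, 1, 1, 1, 4], giving D = diag(1, 1, 1, 1, 4) and L = D - A. Diagonalising L (or applying a numerical eigensolver to the 5x5 matrix) gives the spectrum above. The single zero eigenvalue shows the graph is connected. There is one zero in the spectrum, matching the 1 component.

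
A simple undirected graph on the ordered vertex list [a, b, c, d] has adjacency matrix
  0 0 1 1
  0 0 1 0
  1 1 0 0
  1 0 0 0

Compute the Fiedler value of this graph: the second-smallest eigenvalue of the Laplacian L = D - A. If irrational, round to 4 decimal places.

0.5858

Reading degrees in the order [a, b, c, d] gives [2, 1, 2, 1]; set D = diag(2, 1, 2, 1) and form L = D - A. Computing the eigenvalues of L and sorting gives [0, 0.5858, 2, 3.4142]. The Fiedler value lambda_2 = 0.5858 is strictly positive, so the graph is connected. By the matrix-tree theorem the graph has (1/4) * product of the nonzero eigenvalues = 1 spanning tree.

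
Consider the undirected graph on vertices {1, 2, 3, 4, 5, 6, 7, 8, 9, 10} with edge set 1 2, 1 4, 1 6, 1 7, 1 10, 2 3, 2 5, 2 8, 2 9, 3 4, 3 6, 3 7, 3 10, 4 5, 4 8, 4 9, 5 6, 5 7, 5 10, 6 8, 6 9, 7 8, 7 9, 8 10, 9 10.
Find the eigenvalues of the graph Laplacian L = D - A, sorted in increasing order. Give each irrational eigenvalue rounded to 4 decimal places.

[0, 5, 5, 5, 5, 5, 5, 5, 5, 10]

Each diagonal entry of L is the vertex degree and each off-diagonal entry is -1 where an edge is present, 0 otherwise; in the order [1, 2, 3, 4, 5, 6, 7, 8, 9, 10] the diagonal is [5, 5, 5, 5, 5, 5, 5, 5, 5, 5]. L is symmetric positive semidefinite, so every eigenvalue is real and nonnegative. The single zero eigenvalue shows the graph is connected. The largest eigenvalue, 10, is at most the vertex count 10.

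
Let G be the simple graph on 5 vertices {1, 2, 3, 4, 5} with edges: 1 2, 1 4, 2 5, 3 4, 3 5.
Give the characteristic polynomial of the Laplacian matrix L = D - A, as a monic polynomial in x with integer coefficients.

Each diagonal entry of L is the vertex degree and each off-diagonal entry is -1 where an edge is present, 0 otherwise; in the order [1, 2, 3, 4, 5] the diagonal is [2, 2, 2, 2, 2]. Computing det(xI - L) by cofactor expansion (or equivalently via sum-over-permutations) gives x^5 - 10x^4 + 35x^3 - 50x^2 + 25x. The coefficient of x^4 equals -trace(L) = -10, matching the sum of degrees. The largest eigenvalue, 3.6180, is at most the vertex count 5.

x^5 - 10x^4 + 35x^3 - 50x^2 + 25x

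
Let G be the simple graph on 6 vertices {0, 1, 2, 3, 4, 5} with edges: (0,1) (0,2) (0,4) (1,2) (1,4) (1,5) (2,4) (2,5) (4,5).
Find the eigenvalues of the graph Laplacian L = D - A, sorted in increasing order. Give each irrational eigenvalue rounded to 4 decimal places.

Reading degrees in the order [0, 1, 2, 3, 4, 5] gives [3, 4, 4, 0, 4, 3]; set D = diag(3, 4, 4, 0, 4, 3) and form L = D - A. Since every row of L sums to 0, the all-ones vector is in the kernel and 0 is an eigenvalue. The 2 zero eigenvalues correspond to the 2 connected components.

[0, 0, 3, 5, 5, 5]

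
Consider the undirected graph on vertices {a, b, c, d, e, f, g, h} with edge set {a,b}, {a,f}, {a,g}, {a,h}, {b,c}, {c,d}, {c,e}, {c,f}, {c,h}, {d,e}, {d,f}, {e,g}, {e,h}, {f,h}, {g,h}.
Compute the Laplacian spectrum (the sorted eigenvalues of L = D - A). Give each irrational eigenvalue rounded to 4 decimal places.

Each diagonal entry of L is the vertex degree and each off-diagonal entry is -1 where an edge is present, 0 otherwise; in the order [a, b, c, d, e, f, g, h] the diagonal is [4, 2, 5, 3, 4, 4, 3, 5]. The multiplicity of 0 as a Laplacian eigenvalue equals the number of connected components. The largest eigenvalue, 6.6060, is at most the vertex count 8.

[0, 1.7764, 2.2446, 3.3888, 4.4271, 5.3907, 6.1663, 6.6060]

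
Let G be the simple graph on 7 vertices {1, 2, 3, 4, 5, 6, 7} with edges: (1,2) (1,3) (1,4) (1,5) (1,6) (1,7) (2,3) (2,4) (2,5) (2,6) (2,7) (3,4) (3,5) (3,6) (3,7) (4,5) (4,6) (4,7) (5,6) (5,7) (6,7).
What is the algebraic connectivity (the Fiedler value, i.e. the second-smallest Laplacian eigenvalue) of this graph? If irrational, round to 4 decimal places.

Each diagonal entry of L is the vertex degree and each off-diagonal entry is -1 where an edge is present, 0 otherwise; in the order [1, 2, 3, 4, 5, 6, 7] the diagonal is [6, 6, 6, 6, 6, 6, 6]. Computing the eigenvalues of L and sorting gives [0, 7, 7, 7, 7, 7, 7]. The Fiedler value lambda_2 = 7 is strictly positive, so the graph is connected.

7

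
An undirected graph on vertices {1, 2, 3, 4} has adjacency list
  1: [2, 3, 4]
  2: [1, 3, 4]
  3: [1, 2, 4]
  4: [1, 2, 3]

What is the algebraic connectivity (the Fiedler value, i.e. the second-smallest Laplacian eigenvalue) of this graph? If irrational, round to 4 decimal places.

Each diagonal entry of L is the vertex degree and each off-diagonal entry is -1 where an edge is present, 0 otherwise; in the order [1, 2, 3, 4] the diagonal is [3, 3, 3, 3]. The sorted Laplacian eigenvalues are [0, 4, 4, 4]; the algebraic connectivity is the second entry, 4.

4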